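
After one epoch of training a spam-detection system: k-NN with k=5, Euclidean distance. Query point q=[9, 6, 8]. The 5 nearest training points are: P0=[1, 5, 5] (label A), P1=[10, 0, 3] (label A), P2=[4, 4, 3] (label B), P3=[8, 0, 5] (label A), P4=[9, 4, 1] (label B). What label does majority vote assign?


d(q,P0) = 8.6023  (label A)
d(q,P1) = 7.874  (label A)
d(q,P2) = 7.3485  (label B)
d(q,P3) = 6.7823  (label A)
d(q,P4) = 7.2801  (label B)
Votes: A=3, B=2
Majority → A

A


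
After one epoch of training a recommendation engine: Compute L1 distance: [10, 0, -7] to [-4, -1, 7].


d = |10+ 4| + |0+ 1| + |-7-7|
  = 14 + 1 + 14
  = 29

29


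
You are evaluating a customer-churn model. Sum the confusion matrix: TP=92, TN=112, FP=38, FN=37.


Total = TP + TN + FP + FN
= 92 + 112 + 38 + 37
= 279
(Predicted positive: 130, predicted negative: 149)

279


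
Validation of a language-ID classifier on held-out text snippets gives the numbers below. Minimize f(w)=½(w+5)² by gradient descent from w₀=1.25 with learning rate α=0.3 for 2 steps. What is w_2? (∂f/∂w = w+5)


step 1: grad = 1.25+5 = 6.25; w = 1.25 - 0.3·(6.25) = -0.625
step 2: grad = -0.625+5 = 4.375; w = -0.625 - 0.3·(4.375) = -1.9375

-1.9375


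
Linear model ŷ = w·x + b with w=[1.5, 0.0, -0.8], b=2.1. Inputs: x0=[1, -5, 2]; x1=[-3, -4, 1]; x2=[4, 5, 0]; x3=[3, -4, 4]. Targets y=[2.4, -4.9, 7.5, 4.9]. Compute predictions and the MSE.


ŷ0 = (1.5)·(1) + (0.0)·(-5) + (-0.8)·(2) + 2.1 = 2.0
ŷ1 = (1.5)·(-3) + (0.0)·(-4) + (-0.8)·(1) + 2.1 = -3.2
ŷ2 = (1.5)·(4) + (0.0)·(5) + (-0.8)·(0) + 2.1 = 8.1
ŷ3 = (1.5)·(3) + (0.0)·(-4) + (-0.8)·(4) + 2.1 = 3.4
errors² = [0.16, 2.89, 0.36, 2.25]
MSE = 5.6600/4 = 1.415

1.415


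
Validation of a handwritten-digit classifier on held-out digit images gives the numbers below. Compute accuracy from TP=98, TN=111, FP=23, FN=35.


Accuracy = (TP+TN)/(TP+TN+FP+FN)
= (98+111)/(267)
= 209/267 = 78.28%

78.28%


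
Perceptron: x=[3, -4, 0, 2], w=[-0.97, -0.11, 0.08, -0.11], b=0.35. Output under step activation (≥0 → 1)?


z = (3)·(-0.97) + (-4)·(-0.11) + (0)·(0.08) + (2)·(-0.11) + 0.35
  = -2.34
step(z) = 0 (z<0)

0


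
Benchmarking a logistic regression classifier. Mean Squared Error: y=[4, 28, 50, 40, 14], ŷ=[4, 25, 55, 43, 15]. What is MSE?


Squared errors: (4-4)²=0, (28-25)²=9, (50-55)²=25, (40-43)²=9, (14-15)²=1
Sum = 44
MSE = 44/5 = 44/5

44/5


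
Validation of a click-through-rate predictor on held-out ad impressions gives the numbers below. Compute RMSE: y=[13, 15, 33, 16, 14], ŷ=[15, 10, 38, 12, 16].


MSE = 74/5 = 14.8
RMSE = √(74/5) = 3.8471

3.8471


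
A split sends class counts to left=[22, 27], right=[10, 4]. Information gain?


Parent = [32, 31], H_parent = 0.9998
H_left = 0.9925 (n=49), H_right = 0.8631 (n=14)
H_children = (49/63)·0.9925 + (14/63)·0.8631 = 0.9637
IG = 0.9998 - 0.9637 = 0.0361

0.0361


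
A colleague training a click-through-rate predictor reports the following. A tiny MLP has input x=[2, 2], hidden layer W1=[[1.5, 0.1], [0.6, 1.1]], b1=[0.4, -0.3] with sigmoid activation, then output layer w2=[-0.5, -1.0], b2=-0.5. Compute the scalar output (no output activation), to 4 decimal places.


z1[0] = (1.5)·(2) + (0.1)·(2) + 0.4 = 3.6
z1[1] = (0.6)·(2) + (1.1)·(2) - 0.3 = 3.1
h = sigmoid(z1) = [0.9734, 0.9569]
output = (-0.5)·(0.9734) + (-1.0)·(0.9569) - 0.5 = -1.9436

-1.9436


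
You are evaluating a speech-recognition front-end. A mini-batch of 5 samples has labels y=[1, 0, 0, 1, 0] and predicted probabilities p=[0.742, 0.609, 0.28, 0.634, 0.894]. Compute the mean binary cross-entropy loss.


L[0] = -ln(0.742) = 0.2984
L[1] = -ln(1-0.609) = -ln(0.391) = 0.939
L[2] = -ln(1-0.28) = -ln(0.72) = 0.3285
L[3] = -ln(0.634) = 0.4557
L[4] = -ln(1-0.894) = -ln(0.106) = 2.2443
mean = (0.2984 + 0.939 + 0.3285 + 0.4557 + 2.2443)/5 = 0.8532

0.8532


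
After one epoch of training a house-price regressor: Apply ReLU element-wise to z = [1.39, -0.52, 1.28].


ReLU(1.39) = max(0, 1.39) = 1.39
ReLU(-0.52) = max(0, -0.52) = 0.0
ReLU(1.28) = max(0, 1.28) = 1.28
result = [1.39, 0.0, 1.28]

[1.39, 0.0, 1.28]


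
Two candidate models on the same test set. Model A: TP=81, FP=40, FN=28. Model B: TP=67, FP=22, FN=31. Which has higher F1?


Model A: P=81/121=0.6694, R=81/109=0.7431, F1=2PR/(P+R)=2TP/(2TP+FP+FN)=162/230=0.7043
Model B: P=67/89=0.7528, R=67/98=0.6837, F1=2PR/(P+R)=2TP/(2TP+FP+FN)=134/187=0.7166
0.7043 < 0.7166 → Model B

Model B


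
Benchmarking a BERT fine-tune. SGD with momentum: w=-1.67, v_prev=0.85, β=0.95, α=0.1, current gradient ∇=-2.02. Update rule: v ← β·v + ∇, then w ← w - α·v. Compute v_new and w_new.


v_new = 0.95·0.85 - 2.02 = 0.8075 - 2.02 = -1.2125
w_new = -1.67 - 0.1·-1.2125 = -1.67 + 0.12125 = -1.54875

v_new=-1.2125, w_new=-1.54875


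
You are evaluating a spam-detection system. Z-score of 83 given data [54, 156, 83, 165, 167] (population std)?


μ = 125, σ = 47.1805
z = (83 - 125)/47.1805 = -0.8902

-0.8902


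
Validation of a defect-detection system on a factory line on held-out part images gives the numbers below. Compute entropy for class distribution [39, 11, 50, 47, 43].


Probabilities: [39/190, 11/190, 50/190, 47/190, 43/190] ≈ [0.2053, 0.0579, 0.2632, 0.2474, 0.2263]
H = -((39/190)·log₂(39/190) + (11/190)·log₂(11/190) + (50/190)·log₂(50/190) + (47/190)·log₂(47/190) + (43/190)·log₂(43/190))
  = 2.1974 bits

2.1974 bits


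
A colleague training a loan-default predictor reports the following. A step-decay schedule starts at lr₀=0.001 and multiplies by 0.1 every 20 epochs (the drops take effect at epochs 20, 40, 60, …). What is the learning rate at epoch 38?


n_drops = ⌊38/20⌋ = 1
lr = 0.001·0.1^1 = 0.001·0.1 = 0.0001

0.0001


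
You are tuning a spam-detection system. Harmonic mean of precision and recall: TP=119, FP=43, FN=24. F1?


Precision = 119/162 = 0.7346
Recall = 119/143 = 0.8322
F1 = 2·P·R/(P+R) = 2·TP/(2·TP+FP+FN) = 238/(238+43+24) = 238/305 = 0.7803

0.7803


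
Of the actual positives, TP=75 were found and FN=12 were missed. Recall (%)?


Recall = TP/(TP+FN)
= 75/(75+12)
= 75/87 = 86.21%

86.21%


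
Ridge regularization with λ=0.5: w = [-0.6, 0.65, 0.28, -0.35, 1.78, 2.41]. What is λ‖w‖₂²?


‖w‖₂² = (-0.6)² + (0.65)² + (0.28)² + (-0.35)² + (1.78)² + (2.41)²
     = 0.36 + 0.4225 + 0.0784 + 0.1225 + 3.1684 + 5.8081
     = 9.9599
λ·‖w‖₂² = 0.5·9.9599 = 4.97995

4.97995


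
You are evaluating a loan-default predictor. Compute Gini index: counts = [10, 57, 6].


Probabilities: [10/73, 57/73, 6/73] ≈ [0.137, 0.7808, 0.0822]
Σpᵢ² = (100 + 3249 + 36)/73² = 3385/5329
Gini = 1 - Σpᵢ² = 1 - 3385/5329 = 0.3648

0.3648


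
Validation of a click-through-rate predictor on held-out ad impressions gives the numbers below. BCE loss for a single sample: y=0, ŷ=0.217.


BCE = -[y·ln(p) + (1-y)·ln(1-p)]
= -0 - 1·ln(1-0.217)
= -ln(0.783) = 0.2446

0.2446


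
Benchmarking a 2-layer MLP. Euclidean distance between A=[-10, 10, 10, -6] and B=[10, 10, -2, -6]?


d = √((-10-10)² + (10-10)² + (10+ 2)² + (-6+ 6)²)
  = √(400 + 0 + 144 + 0)
  = √544 = 23.3238

23.3238


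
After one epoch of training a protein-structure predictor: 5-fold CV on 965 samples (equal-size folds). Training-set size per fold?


Fold size = 965/5 = 193
Training per fold = 965 - 193 = 772

772


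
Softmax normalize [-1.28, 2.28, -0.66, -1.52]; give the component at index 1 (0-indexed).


Exponentials: e^-1.28=0.278, e^2.28=9.7767, e^-0.66=0.5169, e^-1.52=0.2187
Sum = 10.7903
Softmax = [0.0258, 0.9061, 0.0479, 0.0203]
p[1] = 9.7767/10.7903 = 0.9061

0.9061


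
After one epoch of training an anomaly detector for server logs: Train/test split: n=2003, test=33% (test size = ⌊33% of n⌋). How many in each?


Test = ⌊2003·33/100⌋ = 660
Train = 2003 - 660 = 1343

Train: 1343, Test: 660


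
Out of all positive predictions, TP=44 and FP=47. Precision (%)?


Precision = TP/(TP+FP)
= 44/(44+47)
= 44/91 = 48.35%

48.35%


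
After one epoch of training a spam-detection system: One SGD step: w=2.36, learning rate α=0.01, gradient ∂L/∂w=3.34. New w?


w_new = w - α·∇
= 2.36 - 0.01·3.34
= 2.36 - 0.0334
= 2.3266

2.3266


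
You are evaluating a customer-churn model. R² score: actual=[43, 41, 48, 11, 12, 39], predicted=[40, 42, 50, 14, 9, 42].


ȳ = 32.3333
SS_res = Σ(y-ŷ)² = 41
SS_tot = Σ(y-ȳ)² = 1347.33
R² = 1 - SS_res/SS_tot = 1 - 0.0304 = 0.9696

0.9696


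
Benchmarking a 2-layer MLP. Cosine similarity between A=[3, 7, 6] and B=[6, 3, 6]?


A·B = 3·6 + 7·3 + 6·6 = 75
‖A‖ = √94 = 9.6954, ‖B‖ = √81 = 9
cos = 75/(√94·√81) = 75/√7614 = 0.8595

0.8595


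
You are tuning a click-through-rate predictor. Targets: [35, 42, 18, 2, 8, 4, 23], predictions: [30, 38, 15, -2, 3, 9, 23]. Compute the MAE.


Absolute errors: |35-30|=5, |42-38|=4, |18-15|=3, |2+ 2|=4, |8-3|=5, |4-9|=5, |23-23|=0
Sum = 26
MAE = 26/7 = 26/7

26/7


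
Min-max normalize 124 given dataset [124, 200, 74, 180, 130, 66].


min=66, max=200
(124-66)/(200-66) = 58/134 = 0.4328

0.4328


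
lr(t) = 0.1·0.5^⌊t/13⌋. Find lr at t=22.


n_drops = ⌊22/13⌋ = 1
lr = 0.1·0.5^1 = 0.1·0.5 = 0.05

0.05


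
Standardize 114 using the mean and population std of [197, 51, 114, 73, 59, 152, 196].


μ = 120.2857, σ = 57.8859
z = (114 - 120.2857)/57.8859 = -0.1086

-0.1086


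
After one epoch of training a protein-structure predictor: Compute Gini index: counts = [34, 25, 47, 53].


Probabilities: [34/159, 25/159, 47/159, 53/159] ≈ [0.2138, 0.1572, 0.2956, 0.3333]
Σpᵢ² = (1156 + 625 + 2209 + 2809)/159² = 6799/25281
Gini = 1 - Σpᵢ² = 1 - 6799/25281 = 0.7311

0.7311


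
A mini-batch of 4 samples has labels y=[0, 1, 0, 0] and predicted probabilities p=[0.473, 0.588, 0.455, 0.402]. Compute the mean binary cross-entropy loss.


L[0] = -ln(1-0.473) = -ln(0.527) = 0.6406
L[1] = -ln(0.588) = 0.531
L[2] = -ln(1-0.455) = -ln(0.545) = 0.607
L[3] = -ln(1-0.402) = -ln(0.598) = 0.5142
mean = (0.6406 + 0.531 + 0.607 + 0.5142)/4 = 0.5732

0.5732


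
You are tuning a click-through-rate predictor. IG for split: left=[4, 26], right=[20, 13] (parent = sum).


Parent = [24, 39], H_parent = 0.9587
H_left = 0.5665 (n=30), H_right = 0.9673 (n=33)
H_children = (30/63)·0.5665 + (33/63)·0.9673 = 0.7764
IG = 0.9587 - 0.7764 = 0.1823

0.1823


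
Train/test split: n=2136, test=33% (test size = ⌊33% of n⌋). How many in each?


Test = ⌊2136·33/100⌋ = 704
Train = 2136 - 704 = 1432

Train: 1432, Test: 704


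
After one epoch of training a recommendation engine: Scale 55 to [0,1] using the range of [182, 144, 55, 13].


min=13, max=182
(55-13)/(182-13) = 42/169 = 0.2485

0.2485


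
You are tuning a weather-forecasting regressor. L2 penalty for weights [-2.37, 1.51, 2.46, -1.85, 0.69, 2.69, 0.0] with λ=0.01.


‖w‖₂² = (-2.37)² + (1.51)² + (2.46)² + (-1.85)² + (0.69)² + (2.69)² + (0.0)²
     = 5.6169 + 2.2801 + 6.0516 + 3.4225 + 0.4761 + 7.2361 + 0
     = 25.0833
λ·‖w‖₂² = 0.01·25.0833 = 0.250833

0.250833


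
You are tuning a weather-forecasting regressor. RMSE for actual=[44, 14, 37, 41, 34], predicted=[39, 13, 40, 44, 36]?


MSE = 48/5 = 9.6
RMSE = √(48/5) = 3.0984

3.0984


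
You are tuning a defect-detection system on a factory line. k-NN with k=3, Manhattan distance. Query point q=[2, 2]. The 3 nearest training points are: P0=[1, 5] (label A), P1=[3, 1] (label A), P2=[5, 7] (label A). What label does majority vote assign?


d(q,P0) = 4  (label A)
d(q,P1) = 2  (label A)
d(q,P2) = 8  (label A)
Votes: A=3, B=0
Majority → A

A


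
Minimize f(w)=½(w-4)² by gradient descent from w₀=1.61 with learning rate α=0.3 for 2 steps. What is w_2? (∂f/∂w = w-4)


step 1: grad = 1.61-4 = -2.39; w = 1.61 - 0.3·(-2.39) = 2.327
step 2: grad = 2.327-4 = -1.673; w = 2.327 - 0.3·(-1.673) = 2.8289

2.8289


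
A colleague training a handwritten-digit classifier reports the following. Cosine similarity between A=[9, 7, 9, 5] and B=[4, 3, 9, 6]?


A·B = 9·4 + 7·3 + 9·9 + 5·6 = 168
‖A‖ = √236 = 15.3623, ‖B‖ = √142 = 11.9164
cos = 168/(√236·√142) = 168/√33512 = 0.9177

0.9177


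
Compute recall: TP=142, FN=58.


Recall = TP/(TP+FN)
= 142/(142+58)
= 142/200 = 71.0%

71.0%


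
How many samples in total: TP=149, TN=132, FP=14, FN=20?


Total = TP + TN + FP + FN
= 149 + 132 + 14 + 20
= 315
(Predicted positive: 163, predicted negative: 152)

315


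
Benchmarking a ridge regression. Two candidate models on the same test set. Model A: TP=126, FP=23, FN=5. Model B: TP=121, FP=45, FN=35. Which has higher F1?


Model A: P=126/149=0.8456, R=126/131=0.9618, F1=2PR/(P+R)=2TP/(2TP+FP+FN)=252/280=0.9
Model B: P=121/166=0.7289, R=121/156=0.7756, F1=2PR/(P+R)=2TP/(2TP+FP+FN)=242/322=0.7516
0.9 > 0.7516 → Model A

Model A


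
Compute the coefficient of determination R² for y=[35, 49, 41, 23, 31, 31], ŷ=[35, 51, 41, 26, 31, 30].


ȳ = 35
SS_res = Σ(y-ŷ)² = 14
SS_tot = Σ(y-ȳ)² = 408
R² = 1 - SS_res/SS_tot = 1 - 0.0343 = 0.9657

0.9657


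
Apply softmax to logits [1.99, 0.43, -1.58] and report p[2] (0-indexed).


Exponentials: e^1.99=7.3155, e^0.43=1.5373, e^-1.58=0.206
Sum = 9.0588
Softmax = [0.8076, 0.1697, 0.0227]
p[2] = 0.206/9.0588 = 0.0227

0.0227


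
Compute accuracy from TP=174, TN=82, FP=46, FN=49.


Accuracy = (TP+TN)/(TP+TN+FP+FN)
= (174+82)/(351)
= 256/351 = 72.93%

72.93%


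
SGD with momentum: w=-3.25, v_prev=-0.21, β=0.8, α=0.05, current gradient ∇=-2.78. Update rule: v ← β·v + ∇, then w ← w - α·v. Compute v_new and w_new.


v_new = 0.8·-0.21 - 2.78 = -0.168 - 2.78 = -2.948
w_new = -3.25 - 0.05·-2.948 = -3.25 + 0.1474 = -3.1026

v_new=-2.948, w_new=-3.1026


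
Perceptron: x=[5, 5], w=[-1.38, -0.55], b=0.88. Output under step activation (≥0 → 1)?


z = (5)·(-1.38) + (5)·(-0.55) + 0.88
  = -8.77
step(z) = 0 (z<0)

0


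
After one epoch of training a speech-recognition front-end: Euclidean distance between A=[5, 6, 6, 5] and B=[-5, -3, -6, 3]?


d = √((5+ 5)² + (6+ 3)² + (6+ 6)² + (5-3)²)
  = √(100 + 81 + 144 + 4)
  = √329 = 18.1384

18.1384


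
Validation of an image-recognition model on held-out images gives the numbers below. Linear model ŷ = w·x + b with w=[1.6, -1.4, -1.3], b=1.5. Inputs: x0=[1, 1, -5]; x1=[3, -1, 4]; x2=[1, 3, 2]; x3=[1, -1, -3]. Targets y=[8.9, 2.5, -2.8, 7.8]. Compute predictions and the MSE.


ŷ0 = (1.6)·(1) + (-1.4)·(1) + (-1.3)·(-5) + 1.5 = 8.2
ŷ1 = (1.6)·(3) + (-1.4)·(-1) + (-1.3)·(4) + 1.5 = 2.5
ŷ2 = (1.6)·(1) + (-1.4)·(3) + (-1.3)·(2) + 1.5 = -3.7
ŷ3 = (1.6)·(1) + (-1.4)·(-1) + (-1.3)·(-3) + 1.5 = 8.4
errors² = [0.49, 0.0, 0.81, 0.36]
MSE = 1.6600/4 = 0.415

0.415


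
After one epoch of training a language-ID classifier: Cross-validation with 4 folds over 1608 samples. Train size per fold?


Fold size = 1608/4 = 402
Training per fold = 1608 - 402 = 1206

1206


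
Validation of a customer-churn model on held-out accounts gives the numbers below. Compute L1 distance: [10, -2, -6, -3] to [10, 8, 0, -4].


d = |10-10| + |-2-8| + |-6-0| + |-3+ 4|
  = 0 + 10 + 6 + 1
  = 17

17


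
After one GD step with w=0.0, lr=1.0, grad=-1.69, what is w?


w_new = w - α·∇
= 0.0 - 1.0·-1.69
= 0.0 + 1.69
= 1.69

1.69


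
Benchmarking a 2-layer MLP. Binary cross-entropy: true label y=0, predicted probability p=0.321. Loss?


BCE = -[y·ln(p) + (1-y)·ln(1-p)]
= -0 - 1·ln(1-0.321)
= -ln(0.679) = 0.3871

0.3871


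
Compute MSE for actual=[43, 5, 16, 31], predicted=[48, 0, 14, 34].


Squared errors: (43-48)²=25, (5-0)²=25, (16-14)²=4, (31-34)²=9
Sum = 63
MSE = 63/4 = 63/4

63/4


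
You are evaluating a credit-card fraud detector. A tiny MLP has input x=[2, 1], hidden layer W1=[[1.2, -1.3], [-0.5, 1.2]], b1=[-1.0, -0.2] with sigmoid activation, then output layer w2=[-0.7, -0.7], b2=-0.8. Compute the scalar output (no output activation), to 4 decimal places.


z1[0] = (1.2)·(2) + (-1.3)·(1) - 1.0 = 0.1
z1[1] = (-0.5)·(2) + (1.2)·(1) - 0.2 = 0.0
h = sigmoid(z1) = [0.525, 0.5]
output = (-0.7)·(0.525) + (-0.7)·(0.5) - 0.8 = -1.5175

-1.5175


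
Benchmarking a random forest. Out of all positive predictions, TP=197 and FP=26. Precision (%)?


Precision = TP/(TP+FP)
= 197/(197+26)
= 197/223 = 88.34%

88.34%


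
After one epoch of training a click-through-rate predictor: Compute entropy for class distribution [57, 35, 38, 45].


Probabilities: [57/175, 35/175, 38/175, 45/175] ≈ [0.3257, 0.2, 0.2171, 0.2571]
H = -((57/175)·log₂(57/175) + (35/175)·log₂(35/175) + (38/175)·log₂(38/175) + (45/175)·log₂(45/175))
  = 1.9738 bits

1.9738 bits


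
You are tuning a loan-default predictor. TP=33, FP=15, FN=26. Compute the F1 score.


Precision = 33/48 = 0.6875
Recall = 33/59 = 0.5593
F1 = 2·P·R/(P+R) = 2·TP/(2·TP+FP+FN) = 66/(66+15+26) = 66/107 = 0.6168

0.6168


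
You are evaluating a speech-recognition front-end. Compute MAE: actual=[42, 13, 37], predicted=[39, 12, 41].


Absolute errors: |42-39|=3, |13-12|=1, |37-41|=4
Sum = 8
MAE = 8/3 = 8/3

8/3


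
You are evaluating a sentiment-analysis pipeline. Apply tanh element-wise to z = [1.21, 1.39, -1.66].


tanh(1.21) = 0.8367
tanh(1.39) = 0.8832
tanh(-1.66) = -0.9302
result = [0.8367, 0.8832, -0.9302]

[0.8367, 0.8832, -0.9302]


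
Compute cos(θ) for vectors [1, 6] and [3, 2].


A·B = 1·3 + 6·2 = 15
‖A‖ = √37 = 6.0828, ‖B‖ = √13 = 3.6056
cos = 15/(√37·√13) = 15/√481 = 0.6839

0.6839


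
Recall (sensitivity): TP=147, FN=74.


Recall = TP/(TP+FN)
= 147/(147+74)
= 147/221 = 66.52%

66.52%


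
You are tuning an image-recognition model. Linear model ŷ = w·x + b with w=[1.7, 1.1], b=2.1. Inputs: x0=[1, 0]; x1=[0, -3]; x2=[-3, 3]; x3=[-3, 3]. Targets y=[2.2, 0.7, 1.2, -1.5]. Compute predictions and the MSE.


ŷ0 = (1.7)·(1) + (1.1)·(0) + 2.1 = 3.8
ŷ1 = (1.7)·(0) + (1.1)·(-3) + 2.1 = -1.2
ŷ2 = (1.7)·(-3) + (1.1)·(3) + 2.1 = 0.3
ŷ3 = (1.7)·(-3) + (1.1)·(3) + 2.1 = 0.3
errors² = [2.56, 3.61, 0.81, 3.24]
MSE = 10.2200/4 = 2.555

2.555


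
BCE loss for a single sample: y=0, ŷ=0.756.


BCE = -[y·ln(p) + (1-y)·ln(1-p)]
= -0 - 1·ln(1-0.756)
= -ln(0.244) = 1.4106

1.4106


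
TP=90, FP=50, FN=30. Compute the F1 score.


Precision = 90/140 = 0.6429
Recall = 90/120 = 0.75
F1 = 2·P·R/(P+R) = 2·TP/(2·TP+FP+FN) = 180/(180+50+30) = 180/260 = 0.6923

0.6923


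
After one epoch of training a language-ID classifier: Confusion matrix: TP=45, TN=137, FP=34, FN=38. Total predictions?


Total = TP + TN + FP + FN
= 45 + 137 + 34 + 38
= 254
(Predicted positive: 79, predicted negative: 175)

254


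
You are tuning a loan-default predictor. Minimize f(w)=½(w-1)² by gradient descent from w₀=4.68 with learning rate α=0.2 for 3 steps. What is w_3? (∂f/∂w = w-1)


step 1: grad = 4.68-1 = 3.68; w = 4.68 - 0.2·(3.68) = 3.944
step 2: grad = 3.944-1 = 2.944; w = 3.944 - 0.2·(2.944) = 3.3552
step 3: grad = 3.3552-1 = 2.3552; w = 3.3552 - 0.2·(2.3552) = 2.88416

2.88416


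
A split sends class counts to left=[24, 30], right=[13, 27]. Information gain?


Parent = [37, 57], H_parent = 0.9671
H_left = 0.9911 (n=54), H_right = 0.9097 (n=40)
H_children = (54/94)·0.9911 + (40/94)·0.9097 = 0.9565
IG = 0.9671 - 0.9565 = 0.0106

0.0106


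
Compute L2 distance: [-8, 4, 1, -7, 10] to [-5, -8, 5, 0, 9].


d = √((-8+ 5)² + (4+ 8)² + (1-5)² + (-7-0)² + (10-9)²)
  = √(9 + 144 + 16 + 49 + 1)
  = √219 = 14.7986

14.7986


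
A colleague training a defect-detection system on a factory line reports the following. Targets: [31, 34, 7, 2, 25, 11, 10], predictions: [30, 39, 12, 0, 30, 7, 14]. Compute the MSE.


Squared errors: (31-30)²=1, (34-39)²=25, (7-12)²=25, (2-0)²=4, (25-30)²=25, (11-7)²=16, (10-14)²=16
Sum = 112
MSE = 112/7 = 16

16


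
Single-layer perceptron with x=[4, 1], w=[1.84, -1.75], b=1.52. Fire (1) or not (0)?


z = (4)·(1.84) + (1)·(-1.75) + 1.52
  = 7.13
step(z) = 1 (z≥0)

1


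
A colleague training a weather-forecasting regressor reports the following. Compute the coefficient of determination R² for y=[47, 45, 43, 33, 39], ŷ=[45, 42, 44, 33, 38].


ȳ = 41.4
SS_res = Σ(y-ŷ)² = 15
SS_tot = Σ(y-ȳ)² = 123.2
R² = 1 - SS_res/SS_tot = 1 - 0.1218 = 0.8782

0.8782


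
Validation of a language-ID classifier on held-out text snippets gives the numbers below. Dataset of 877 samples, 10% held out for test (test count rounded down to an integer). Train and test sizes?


Test = ⌊877·10/100⌋ = 87
Train = 877 - 87 = 790

Train: 790, Test: 87


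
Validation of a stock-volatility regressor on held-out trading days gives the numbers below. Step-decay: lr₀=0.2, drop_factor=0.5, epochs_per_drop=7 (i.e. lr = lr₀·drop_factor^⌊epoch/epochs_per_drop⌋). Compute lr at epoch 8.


n_drops = ⌊8/7⌋ = 1
lr = 0.2·0.5^1 = 0.2·0.5 = 0.1

0.1


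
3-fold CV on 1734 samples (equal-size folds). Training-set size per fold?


Fold size = 1734/3 = 578
Training per fold = 1734 - 578 = 1156

1156


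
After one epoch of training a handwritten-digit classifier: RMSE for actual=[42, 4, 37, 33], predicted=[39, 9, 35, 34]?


MSE = 39/4 = 9.75
RMSE = √(39/4) = 3.1225

3.1225


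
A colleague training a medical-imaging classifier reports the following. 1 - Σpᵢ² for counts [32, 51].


Probabilities: [32/83, 51/83] ≈ [0.3855, 0.6145]
Σpᵢ² = (1024 + 2601)/83² = 3625/6889
Gini = 1 - Σpᵢ² = 1 - 3625/6889 = 0.4738

0.4738


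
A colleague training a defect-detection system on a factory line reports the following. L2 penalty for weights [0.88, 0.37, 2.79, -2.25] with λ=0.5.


‖w‖₂² = (0.88)² + (0.37)² + (2.79)² + (-2.25)²
     = 0.7744 + 0.1369 + 7.7841 + 5.0625
     = 13.7579
λ·‖w‖₂² = 0.5·13.7579 = 6.87895

6.87895


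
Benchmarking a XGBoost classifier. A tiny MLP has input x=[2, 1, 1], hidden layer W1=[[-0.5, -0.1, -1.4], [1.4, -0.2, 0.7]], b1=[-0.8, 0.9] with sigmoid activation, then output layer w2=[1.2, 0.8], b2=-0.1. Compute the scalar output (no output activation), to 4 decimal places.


z1[0] = (-0.5)·(2) + (-0.1)·(1) + (-1.4)·(1) - 0.8 = -3.3
z1[1] = (1.4)·(2) + (-0.2)·(1) + (0.7)·(1) + 0.9 = 4.2
h = sigmoid(z1) = [0.0356, 0.9852]
output = (1.2)·(0.0356) + (0.8)·(0.9852) - 0.1 = 0.7309

0.7309


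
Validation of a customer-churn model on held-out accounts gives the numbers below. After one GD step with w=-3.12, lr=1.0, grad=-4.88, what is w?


w_new = w - α·∇
= -3.12 - 1.0·-4.88
= -3.12 + 4.88
= 1.76

1.76


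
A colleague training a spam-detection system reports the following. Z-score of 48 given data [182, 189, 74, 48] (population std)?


μ = 123.25, σ = 62.9737
z = (48 - 123.25)/62.9737 = -1.1949

-1.1949


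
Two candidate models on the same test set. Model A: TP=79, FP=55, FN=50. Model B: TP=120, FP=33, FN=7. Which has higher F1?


Model A: P=79/134=0.5896, R=79/129=0.6124, F1=2PR/(P+R)=2TP/(2TP+FP+FN)=158/263=0.6008
Model B: P=120/153=0.7843, R=120/127=0.9449, F1=2PR/(P+R)=2TP/(2TP+FP+FN)=240/280=0.8571
0.6008 < 0.8571 → Model B

Model B


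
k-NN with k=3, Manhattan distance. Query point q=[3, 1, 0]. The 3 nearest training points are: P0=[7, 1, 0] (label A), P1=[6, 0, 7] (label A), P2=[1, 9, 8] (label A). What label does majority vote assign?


d(q,P0) = 4  (label A)
d(q,P1) = 11  (label A)
d(q,P2) = 18  (label A)
Votes: A=3, B=0
Majority → A

A


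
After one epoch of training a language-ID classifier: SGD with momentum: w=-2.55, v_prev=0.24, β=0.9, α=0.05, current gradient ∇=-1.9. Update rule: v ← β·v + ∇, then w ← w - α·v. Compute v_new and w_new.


v_new = 0.9·0.24 - 1.9 = 0.216 - 1.9 = -1.684
w_new = -2.55 - 0.05·-1.684 = -2.55 + 0.0842 = -2.4658

v_new=-1.684, w_new=-2.4658


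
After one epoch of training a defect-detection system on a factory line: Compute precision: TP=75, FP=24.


Precision = TP/(TP+FP)
= 75/(75+24)
= 75/99 = 75.76%

75.76%


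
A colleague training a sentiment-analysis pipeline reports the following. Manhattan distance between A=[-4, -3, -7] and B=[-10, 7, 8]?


d = |-4+ 10| + |-3-7| + |-7-8|
  = 6 + 10 + 15
  = 31

31


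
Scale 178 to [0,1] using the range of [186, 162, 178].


min=162, max=186
(178-162)/(186-162) = 16/24 = 0.6667

0.6667


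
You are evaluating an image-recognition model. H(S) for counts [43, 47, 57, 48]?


Probabilities: [43/195, 47/195, 57/195, 48/195] ≈ [0.2205, 0.241, 0.2923, 0.2462]
H = -((43/195)·log₂(43/195) + (47/195)·log₂(47/195) + (57/195)·log₂(57/195) + (48/195)·log₂(48/195))
  = 1.9922 bits

1.9922 bits


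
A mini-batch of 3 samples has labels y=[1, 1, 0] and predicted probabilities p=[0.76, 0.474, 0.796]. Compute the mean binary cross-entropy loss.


L[0] = -ln(0.76) = 0.2744
L[1] = -ln(0.474) = 0.7465
L[2] = -ln(1-0.796) = -ln(0.204) = 1.5896
mean = (0.2744 + 0.7465 + 1.5896)/3 = 0.8702

0.8702


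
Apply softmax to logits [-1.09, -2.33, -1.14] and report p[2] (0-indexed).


Exponentials: e^-1.09=0.3362, e^-2.33=0.0973, e^-1.14=0.3198
Sum = 0.7533
Softmax = [0.4463, 0.1292, 0.4245]
p[2] = 0.3198/0.7533 = 0.4245

0.4245


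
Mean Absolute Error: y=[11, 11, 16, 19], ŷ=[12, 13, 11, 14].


Absolute errors: |11-12|=1, |11-13|=2, |16-11|=5, |19-14|=5
Sum = 13
MAE = 13/4 = 13/4

13/4


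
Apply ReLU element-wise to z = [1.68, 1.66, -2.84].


ReLU(1.68) = max(0, 1.68) = 1.68
ReLU(1.66) = max(0, 1.66) = 1.66
ReLU(-2.84) = max(0, -2.84) = 0.0
result = [1.68, 1.66, 0.0]

[1.68, 1.66, 0.0]


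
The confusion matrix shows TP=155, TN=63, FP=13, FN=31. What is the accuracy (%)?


Accuracy = (TP+TN)/(TP+TN+FP+FN)
= (155+63)/(262)
= 218/262 = 83.21%

83.21%


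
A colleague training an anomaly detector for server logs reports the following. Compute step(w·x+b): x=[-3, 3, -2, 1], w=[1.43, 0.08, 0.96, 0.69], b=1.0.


z = (-3)·(1.43) + (3)·(0.08) + (-2)·(0.96) + (1)·(0.69) + 1.0
  = -4.28
step(z) = 0 (z<0)

0


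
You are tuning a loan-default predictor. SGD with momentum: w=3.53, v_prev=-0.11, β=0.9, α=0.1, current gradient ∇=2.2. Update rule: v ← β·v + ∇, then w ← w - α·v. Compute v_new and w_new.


v_new = 0.9·-0.11 + 2.2 = -0.099 + 2.2 = 2.101
w_new = 3.53 - 0.1·2.101 = 3.53 - 0.2101 = 3.3199

v_new=2.101, w_new=3.3199


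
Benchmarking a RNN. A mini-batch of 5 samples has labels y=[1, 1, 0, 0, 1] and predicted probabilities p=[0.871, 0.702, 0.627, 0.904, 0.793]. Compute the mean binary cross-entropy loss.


L[0] = -ln(0.871) = 0.1381
L[1] = -ln(0.702) = 0.3538
L[2] = -ln(1-0.627) = -ln(0.373) = 0.9862
L[3] = -ln(1-0.904) = -ln(0.096) = 2.3434
L[4] = -ln(0.793) = 0.2319
mean = (0.1381 + 0.3538 + 0.9862 + 2.3434 + 0.2319)/5 = 0.8107

0.8107


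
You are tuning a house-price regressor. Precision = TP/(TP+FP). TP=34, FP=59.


Precision = TP/(TP+FP)
= 34/(34+59)
= 34/93 = 36.56%

36.56%


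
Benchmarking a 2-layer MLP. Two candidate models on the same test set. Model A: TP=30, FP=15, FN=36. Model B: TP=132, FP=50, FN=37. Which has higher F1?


Model A: P=30/45=0.6667, R=30/66=0.4545, F1=2PR/(P+R)=2TP/(2TP+FP+FN)=60/111=0.5405
Model B: P=132/182=0.7253, R=132/169=0.7811, F1=2PR/(P+R)=2TP/(2TP+FP+FN)=264/351=0.7521
0.5405 < 0.7521 → Model B

Model B


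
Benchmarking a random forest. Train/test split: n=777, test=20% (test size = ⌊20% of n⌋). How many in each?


Test = ⌊777·20/100⌋ = 155
Train = 777 - 155 = 622

Train: 622, Test: 155


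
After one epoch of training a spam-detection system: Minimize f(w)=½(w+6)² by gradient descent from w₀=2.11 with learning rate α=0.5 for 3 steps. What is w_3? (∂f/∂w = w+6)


step 1: grad = 2.11+6 = 8.11; w = 2.11 - 0.5·(8.11) = -1.945
step 2: grad = -1.945+6 = 4.055; w = -1.945 - 0.5·(4.055) = -3.9725
step 3: grad = -3.9725+6 = 2.0275; w = -3.9725 - 0.5·(2.0275) = -4.98625

-4.98625


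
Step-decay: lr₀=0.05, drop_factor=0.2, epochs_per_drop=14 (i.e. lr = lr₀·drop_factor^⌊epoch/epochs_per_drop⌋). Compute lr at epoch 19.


n_drops = ⌊19/14⌋ = 1
lr = 0.05·0.2^1 = 0.05·0.2 = 0.01

0.01


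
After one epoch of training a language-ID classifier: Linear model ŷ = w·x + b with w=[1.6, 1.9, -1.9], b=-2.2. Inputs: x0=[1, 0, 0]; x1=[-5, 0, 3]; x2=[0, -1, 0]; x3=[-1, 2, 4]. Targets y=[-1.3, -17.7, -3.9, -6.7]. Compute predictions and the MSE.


ŷ0 = (1.6)·(1) + (1.9)·(0) + (-1.9)·(0) - 2.2 = -0.6
ŷ1 = (1.6)·(-5) + (1.9)·(0) + (-1.9)·(3) - 2.2 = -15.9
ŷ2 = (1.6)·(0) + (1.9)·(-1) + (-1.9)·(0) - 2.2 = -4.1
ŷ3 = (1.6)·(-1) + (1.9)·(2) + (-1.9)·(4) - 2.2 = -7.6
errors² = [0.49, 3.24, 0.04, 0.81]
MSE = 4.5800/4 = 1.145

1.145


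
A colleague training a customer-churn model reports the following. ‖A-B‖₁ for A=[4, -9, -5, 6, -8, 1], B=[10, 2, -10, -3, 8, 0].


d = |4-10| + |-9-2| + |-5+ 10| + |6+ 3| + |-8-8| + |1-0|
  = 6 + 11 + 5 + 9 + 16 + 1
  = 48

48


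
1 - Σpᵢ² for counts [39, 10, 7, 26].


Probabilities: [39/82, 10/82, 7/82, 26/82] ≈ [0.4756, 0.122, 0.0854, 0.3171]
Σpᵢ² = (1521 + 100 + 49 + 676)/82² = 2346/6724
Gini = 1 - Σpᵢ² = 1 - 2346/6724 = 0.6511

0.6511


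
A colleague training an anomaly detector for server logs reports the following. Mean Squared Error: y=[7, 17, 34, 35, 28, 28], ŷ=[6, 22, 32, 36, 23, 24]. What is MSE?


Squared errors: (7-6)²=1, (17-22)²=25, (34-32)²=4, (35-36)²=1, (28-23)²=25, (28-24)²=16
Sum = 72
MSE = 72/6 = 12

12


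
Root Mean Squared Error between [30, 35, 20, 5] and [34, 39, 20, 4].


MSE = 33/4 = 8.25
RMSE = √(33/4) = 2.8723

2.8723


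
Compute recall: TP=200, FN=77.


Recall = TP/(TP+FN)
= 200/(200+77)
= 200/277 = 72.2%

72.2%


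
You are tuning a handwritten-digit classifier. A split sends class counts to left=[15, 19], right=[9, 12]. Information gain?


Parent = [24, 31], H_parent = 0.9883
H_left = 0.99 (n=34), H_right = 0.9852 (n=21)
H_children = (34/55)·0.99 + (21/55)·0.9852 = 0.9882
IG = 0.9883 - 0.9882 = 0.0001

0.0001


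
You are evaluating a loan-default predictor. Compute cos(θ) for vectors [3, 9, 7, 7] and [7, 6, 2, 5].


A·B = 3·7 + 9·6 + 7·2 + 7·5 = 124
‖A‖ = √188 = 13.7113, ‖B‖ = √114 = 10.6771
cos = 124/(√188·√114) = 124/√21432 = 0.847

0.847


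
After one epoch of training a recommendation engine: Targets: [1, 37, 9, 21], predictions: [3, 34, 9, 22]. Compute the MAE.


Absolute errors: |1-3|=2, |37-34|=3, |9-9|=0, |21-22|=1
Sum = 6
MAE = 6/4 = 3/2

3/2


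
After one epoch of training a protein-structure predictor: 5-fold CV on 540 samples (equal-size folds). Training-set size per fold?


Fold size = 540/5 = 108
Training per fold = 540 - 108 = 432

432


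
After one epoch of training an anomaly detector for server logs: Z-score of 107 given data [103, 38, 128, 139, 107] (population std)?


μ = 103, σ = 35.1056
z = (107 - 103)/35.1056 = 0.1139

0.1139


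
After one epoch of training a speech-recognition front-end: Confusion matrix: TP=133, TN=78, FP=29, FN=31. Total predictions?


Total = TP + TN + FP + FN
= 133 + 78 + 29 + 31
= 271
(Predicted positive: 162, predicted negative: 109)

271


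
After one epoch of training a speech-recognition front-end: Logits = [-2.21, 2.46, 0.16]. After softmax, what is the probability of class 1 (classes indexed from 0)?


Exponentials: e^-2.21=0.1097, e^2.46=11.7048, e^0.16=1.1735
Sum = 12.988
Softmax = [0.0084, 0.9012, 0.0904]
p[1] = 11.7048/12.988 = 0.9012

0.9012


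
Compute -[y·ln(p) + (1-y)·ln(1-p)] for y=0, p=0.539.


BCE = -[y·ln(p) + (1-y)·ln(1-p)]
= -0 - 1·ln(1-0.539)
= -ln(0.461) = 0.7744

0.7744


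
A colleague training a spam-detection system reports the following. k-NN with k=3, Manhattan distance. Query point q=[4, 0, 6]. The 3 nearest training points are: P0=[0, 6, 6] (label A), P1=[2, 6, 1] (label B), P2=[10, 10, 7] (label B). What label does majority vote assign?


d(q,P0) = 10  (label A)
d(q,P1) = 13  (label B)
d(q,P2) = 17  (label B)
Votes: A=1, B=2
Majority → B

B


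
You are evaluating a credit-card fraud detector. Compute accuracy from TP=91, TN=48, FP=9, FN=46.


Accuracy = (TP+TN)/(TP+TN+FP+FN)
= (91+48)/(194)
= 139/194 = 71.65%

71.65%


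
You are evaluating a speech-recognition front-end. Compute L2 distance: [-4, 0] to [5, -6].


d = √((-4-5)² + (0+ 6)²)
  = √(81 + 36)
  = √117 = 10.8167

10.8167


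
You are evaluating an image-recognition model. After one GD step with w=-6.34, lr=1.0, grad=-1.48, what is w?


w_new = w - α·∇
= -6.34 - 1.0·-1.48
= -6.34 + 1.48
= -4.86

-4.86


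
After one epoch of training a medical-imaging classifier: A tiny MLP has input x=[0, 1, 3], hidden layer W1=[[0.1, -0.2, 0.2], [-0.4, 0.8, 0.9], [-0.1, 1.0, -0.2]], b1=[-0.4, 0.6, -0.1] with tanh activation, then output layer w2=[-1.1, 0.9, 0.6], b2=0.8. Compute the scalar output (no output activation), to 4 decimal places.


z1[0] = (0.1)·(0) + (-0.2)·(1) + (0.2)·(3) - 0.4 = 0.0
z1[1] = (-0.4)·(0) + (0.8)·(1) + (0.9)·(3) + 0.6 = 4.1
z1[2] = (-0.1)·(0) + (1.0)·(1) + (-0.2)·(3) - 0.1 = 0.3
h = tanh(z1) = [0.0, 0.9995, 0.2913]
output = (-1.1)·(0.0) + (0.9)·(0.9995) + (0.6)·(0.2913) + 0.8 = 1.8743

1.8743


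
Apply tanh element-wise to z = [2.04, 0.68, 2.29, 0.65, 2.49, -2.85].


tanh(2.04) = 0.9667
tanh(0.68) = 0.5915
tanh(2.29) = 0.9797
tanh(0.65) = 0.5717
tanh(2.49) = 0.9863
tanh(-2.85) = -0.9933
result = [0.9667, 0.5915, 0.9797, 0.5717, 0.9863, -0.9933]

[0.9667, 0.5915, 0.9797, 0.5717, 0.9863, -0.9933]


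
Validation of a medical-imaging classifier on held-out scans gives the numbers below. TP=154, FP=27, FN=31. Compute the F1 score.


Precision = 154/181 = 0.8508
Recall = 154/185 = 0.8324
F1 = 2·P·R/(P+R) = 2·TP/(2·TP+FP+FN) = 308/(308+27+31) = 308/366 = 0.8415

0.8415


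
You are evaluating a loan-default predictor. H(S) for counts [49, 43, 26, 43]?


Probabilities: [49/161, 43/161, 26/161, 43/161] ≈ [0.3043, 0.2671, 0.1615, 0.2671]
H = -((49/161)·log₂(49/161) + (43/161)·log₂(43/161) + (26/161)·log₂(26/161) + (43/161)·log₂(43/161))
  = 1.9645 bits

1.9645 bits


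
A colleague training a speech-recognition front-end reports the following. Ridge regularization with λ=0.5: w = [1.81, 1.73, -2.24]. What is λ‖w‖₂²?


‖w‖₂² = (1.81)² + (1.73)² + (-2.24)²
     = 3.2761 + 2.9929 + 5.0176
     = 11.2866
λ·‖w‖₂² = 0.5·11.2866 = 5.6433

5.6433


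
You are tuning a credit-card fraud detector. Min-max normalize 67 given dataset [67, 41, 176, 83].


min=41, max=176
(67-41)/(176-41) = 26/135 = 0.1926

0.1926


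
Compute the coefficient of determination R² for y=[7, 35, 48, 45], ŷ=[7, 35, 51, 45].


ȳ = 33.75
SS_res = Σ(y-ŷ)² = 9
SS_tot = Σ(y-ȳ)² = 1046.75
R² = 1 - SS_res/SS_tot = 1 - 0.0086 = 0.9914

0.9914


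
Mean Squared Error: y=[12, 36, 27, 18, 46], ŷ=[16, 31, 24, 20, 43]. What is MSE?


Squared errors: (12-16)²=16, (36-31)²=25, (27-24)²=9, (18-20)²=4, (46-43)²=9
Sum = 63
MSE = 63/5 = 63/5

63/5


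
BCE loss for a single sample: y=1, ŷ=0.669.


BCE = -[y·ln(p) + (1-y)·ln(1-p)]
= -1·ln(0.669) - 0
= -ln(0.669) = 0.402

0.402


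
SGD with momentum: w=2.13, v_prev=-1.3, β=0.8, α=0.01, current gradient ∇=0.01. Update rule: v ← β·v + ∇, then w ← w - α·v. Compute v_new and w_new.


v_new = 0.8·-1.3 + 0.01 = -1.04 + 0.01 = -1.03
w_new = 2.13 - 0.01·-1.03 = 2.13 + 0.0103 = 2.1403

v_new=-1.03, w_new=2.1403


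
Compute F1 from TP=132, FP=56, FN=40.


Precision = 132/188 = 0.7021
Recall = 132/172 = 0.7674
F1 = 2·P·R/(P+R) = 2·TP/(2·TP+FP+FN) = 264/(264+56+40) = 264/360 = 0.7333

0.7333


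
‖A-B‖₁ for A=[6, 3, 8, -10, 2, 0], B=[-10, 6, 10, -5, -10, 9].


d = |6+ 10| + |3-6| + |8-10| + |-10+ 5| + |2+ 10| + |0-9|
  = 16 + 3 + 2 + 5 + 12 + 9
  = 47

47


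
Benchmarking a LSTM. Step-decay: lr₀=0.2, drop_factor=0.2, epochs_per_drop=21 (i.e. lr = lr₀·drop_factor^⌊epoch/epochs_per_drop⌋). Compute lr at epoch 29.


n_drops = ⌊29/21⌋ = 1
lr = 0.2·0.2^1 = 0.2·0.2 = 0.04

0.04


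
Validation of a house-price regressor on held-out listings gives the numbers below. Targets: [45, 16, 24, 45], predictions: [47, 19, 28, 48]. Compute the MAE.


Absolute errors: |45-47|=2, |16-19|=3, |24-28|=4, |45-48|=3
Sum = 12
MAE = 12/4 = 3

3


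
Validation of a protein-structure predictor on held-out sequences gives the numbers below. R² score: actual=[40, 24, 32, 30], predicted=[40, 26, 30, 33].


ȳ = 31.5
SS_res = Σ(y-ŷ)² = 17
SS_tot = Σ(y-ȳ)² = 131
R² = 1 - SS_res/SS_tot = 1 - 0.1298 = 0.8702

0.8702


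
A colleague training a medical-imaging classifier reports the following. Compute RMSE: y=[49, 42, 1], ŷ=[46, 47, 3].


MSE = 38/3 = 12.6667
RMSE = √(38/3) = 3.559

3.559


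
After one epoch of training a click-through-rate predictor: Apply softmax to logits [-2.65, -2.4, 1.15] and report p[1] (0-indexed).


Exponentials: e^-2.65=0.0707, e^-2.4=0.0907, e^1.15=3.1582
Sum = 3.3196
Softmax = [0.0213, 0.0273, 0.9514]
p[1] = 0.0907/3.3196 = 0.0273

0.0273


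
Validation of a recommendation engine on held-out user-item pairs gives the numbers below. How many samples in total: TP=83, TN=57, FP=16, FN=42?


Total = TP + TN + FP + FN
= 83 + 57 + 16 + 42
= 198
(Predicted positive: 99, predicted negative: 99)

198


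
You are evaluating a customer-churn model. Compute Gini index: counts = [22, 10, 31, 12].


Probabilities: [22/75, 10/75, 31/75, 12/75] ≈ [0.2933, 0.1333, 0.4133, 0.16]
Σpᵢ² = (484 + 100 + 961 + 144)/75² = 1689/5625
Gini = 1 - Σpᵢ² = 1 - 1689/5625 = 0.6997

0.6997


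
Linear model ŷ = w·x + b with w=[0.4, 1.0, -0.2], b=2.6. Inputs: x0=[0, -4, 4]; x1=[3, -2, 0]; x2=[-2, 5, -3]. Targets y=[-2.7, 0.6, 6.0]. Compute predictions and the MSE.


ŷ0 = (0.4)·(0) + (1.0)·(-4) + (-0.2)·(4) + 2.6 = -2.2
ŷ1 = (0.4)·(3) + (1.0)·(-2) + (-0.2)·(0) + 2.6 = 1.8
ŷ2 = (0.4)·(-2) + (1.0)·(5) + (-0.2)·(-3) + 2.6 = 7.4
errors² = [0.25, 1.44, 1.96]
MSE = 3.6500/3 = 1.2167

1.2167


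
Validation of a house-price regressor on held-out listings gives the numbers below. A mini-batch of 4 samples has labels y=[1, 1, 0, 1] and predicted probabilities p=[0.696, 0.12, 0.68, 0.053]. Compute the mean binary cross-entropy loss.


L[0] = -ln(0.696) = 0.3624
L[1] = -ln(0.12) = 2.1203
L[2] = -ln(1-0.68) = -ln(0.32) = 1.1394
L[3] = -ln(0.053) = 2.9375
mean = (0.3624 + 2.1203 + 1.1394 + 2.9375)/4 = 1.6399

1.6399


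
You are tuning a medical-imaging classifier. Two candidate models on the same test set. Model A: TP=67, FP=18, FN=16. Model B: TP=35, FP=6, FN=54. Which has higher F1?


Model A: P=67/85=0.7882, R=67/83=0.8072, F1=2PR/(P+R)=2TP/(2TP+FP+FN)=134/168=0.7976
Model B: P=35/41=0.8537, R=35/89=0.3933, F1=2PR/(P+R)=2TP/(2TP+FP+FN)=70/130=0.5385
0.7976 > 0.5385 → Model A

Model A


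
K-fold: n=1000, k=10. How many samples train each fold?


Fold size = 1000/10 = 100
Training per fold = 1000 - 100 = 900

900


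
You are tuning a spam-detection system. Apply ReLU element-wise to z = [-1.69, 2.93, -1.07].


ReLU(-1.69) = max(0, -1.69) = 0.0
ReLU(2.93) = max(0, 2.93) = 2.93
ReLU(-1.07) = max(0, -1.07) = 0.0
result = [0.0, 2.93, 0.0]

[0.0, 2.93, 0.0]


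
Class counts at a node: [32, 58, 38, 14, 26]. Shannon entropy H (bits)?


Probabilities: [32/168, 58/168, 38/168, 14/168, 26/168] ≈ [0.1905, 0.3452, 0.2262, 0.0833, 0.1548]
H = -((32/168)·log₂(32/168) + (58/168)·log₂(58/168) + (38/168)·log₂(38/168) + (14/168)·log₂(14/168) + (26/168)·log₂(26/168))
  = 2.1858 bits

2.1858 bits
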